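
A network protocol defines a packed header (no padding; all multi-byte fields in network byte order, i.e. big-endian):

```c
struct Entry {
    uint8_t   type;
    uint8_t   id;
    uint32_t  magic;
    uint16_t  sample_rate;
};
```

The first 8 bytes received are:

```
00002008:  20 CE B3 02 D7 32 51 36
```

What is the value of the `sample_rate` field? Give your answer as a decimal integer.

20790

`sample_rate` follows `type` (1 B), `id` (1 B), `magic` (4 B), so it starts at offset 1 + 1 + 4 = 6 and occupies 2 bytes.
Bytes at offsets 6..7: 51 36.
Big-endian: lowest address holds the most-significant byte.
The bytes are already most-significant first: 0x5136.
0x5136 = 20790.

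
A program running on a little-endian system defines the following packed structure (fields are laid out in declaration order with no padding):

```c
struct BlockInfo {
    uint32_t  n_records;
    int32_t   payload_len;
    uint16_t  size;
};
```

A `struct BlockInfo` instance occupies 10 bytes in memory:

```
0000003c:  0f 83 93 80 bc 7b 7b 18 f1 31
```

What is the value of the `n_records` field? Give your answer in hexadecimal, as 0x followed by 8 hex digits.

0x8093830F

`n_records` is the first field, at byte offset 0, occupying 4 bytes.
Bytes at offsets 0..3: 0F 83 93 80.
Little-endian: lowest address holds the least-significant byte.
Reassemble most-significant byte first: 80 93 83 0F → 0x8093830F.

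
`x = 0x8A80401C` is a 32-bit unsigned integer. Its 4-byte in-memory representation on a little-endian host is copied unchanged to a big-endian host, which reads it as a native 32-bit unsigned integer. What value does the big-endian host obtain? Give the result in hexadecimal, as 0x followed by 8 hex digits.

0x1C40808A

Stored little-endian, the bytes at ascending addresses are 1C 40 80 8A.
Read back as big-endian, the last byte is least significant, giving 0x1C40808A.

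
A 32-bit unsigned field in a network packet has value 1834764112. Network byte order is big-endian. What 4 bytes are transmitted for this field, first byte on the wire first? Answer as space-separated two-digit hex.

1834764112 in hexadecimal, padded to 32 bits, is 0x6D5C4750.
Split into bytes (most-significant first): 6D 5C 47 50.
Big-endian stores the most-significant byte at the lowest address.
So the memory order matches the most-significant-first order: 6D 5C 47 50.

6D 5C 47 50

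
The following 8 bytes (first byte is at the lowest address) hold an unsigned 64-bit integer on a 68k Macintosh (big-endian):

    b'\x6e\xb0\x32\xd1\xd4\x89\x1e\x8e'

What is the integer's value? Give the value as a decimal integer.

7975930816868458126

Big-endian stores the most-significant byte at the lowest address.
The bytes are already most-significant first: 0x6EB032D1D4891E8E.
0x6EB032D1D4891E8E = 7975930816868458126.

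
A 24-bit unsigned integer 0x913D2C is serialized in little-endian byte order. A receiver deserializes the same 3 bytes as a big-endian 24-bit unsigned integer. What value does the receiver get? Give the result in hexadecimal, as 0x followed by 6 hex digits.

Stored little-endian, the bytes at ascending addresses are 2C 3D 91.
Read back as big-endian, the last byte is least significant, giving 0x2C3D91.

0x2C3D91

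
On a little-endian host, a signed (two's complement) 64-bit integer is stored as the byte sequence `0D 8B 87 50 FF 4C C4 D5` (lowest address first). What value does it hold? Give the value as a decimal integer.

Little-endian stores the least-significant byte at the lowest address.
Reassemble most-significant byte first: D5 C4 4C FF 50 87 8B 0D → 0xD5C44CFF50878B0D.
Top bit is set, so as a signed 64-bit value this is 0xD5C44CFF50878B0D − 2^64 = -3043222788744180979.

-3043222788744180979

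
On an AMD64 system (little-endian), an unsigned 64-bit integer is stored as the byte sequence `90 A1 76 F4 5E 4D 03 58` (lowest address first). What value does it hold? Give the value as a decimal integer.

6341997770491470224

Little-endian: lowest address holds the least-significant byte.
Reassemble most-significant byte first: 58 03 4D 5E F4 76 A1 90 → 0x58034D5EF476A190.
0x58034D5EF476A190 = 6341997770491470224.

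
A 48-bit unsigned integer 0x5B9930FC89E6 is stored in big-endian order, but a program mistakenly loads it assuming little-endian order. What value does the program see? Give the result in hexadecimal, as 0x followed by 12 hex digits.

0xE689FC30995B

Stored big-endian, the bytes at ascending addresses are 5B 99 30 FC 89 E6.
Read back as little-endian, the first byte is least significant, giving 0xE689FC30995B.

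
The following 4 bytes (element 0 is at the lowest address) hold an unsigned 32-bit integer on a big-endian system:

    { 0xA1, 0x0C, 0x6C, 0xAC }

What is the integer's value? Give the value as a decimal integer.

Big-endian: lowest address holds the most-significant byte.
The bytes are already most-significant first: 0xA10C6CAC.
0xA10C6CAC = 2701946028.

2701946028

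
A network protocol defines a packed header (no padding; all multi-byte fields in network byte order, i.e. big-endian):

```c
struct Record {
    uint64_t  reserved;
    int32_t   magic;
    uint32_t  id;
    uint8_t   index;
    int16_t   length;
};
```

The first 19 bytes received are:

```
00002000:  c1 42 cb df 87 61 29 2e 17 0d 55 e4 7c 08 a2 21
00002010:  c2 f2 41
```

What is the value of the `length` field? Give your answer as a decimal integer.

-3519

`length` follows `reserved` (8 B), `magic` (4 B), `id` (4 B), `index` (1 B), so it starts at offset 8 + 4 + 4 + 1 = 17 and occupies 2 bytes.
Bytes at offsets 17..18: F2 41.
Big-endian stores the most-significant byte at the lowest address.
The bytes are already most-significant first: 0xF241.
Top bit is set, so as a signed 16-bit value this is 0xF241 − 2^16 = -3519.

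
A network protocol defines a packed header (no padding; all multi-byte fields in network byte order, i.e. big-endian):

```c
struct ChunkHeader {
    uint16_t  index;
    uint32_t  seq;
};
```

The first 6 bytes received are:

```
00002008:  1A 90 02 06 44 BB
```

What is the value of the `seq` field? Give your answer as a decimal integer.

`seq` follows `index` (2 bytes), so it starts at byte offset 2 and occupies 4 bytes.
Bytes at offsets 2..5: 02 06 44 BB.
Big-endian: lowest address holds the most-significant byte.
The bytes are already most-significant first: 0x020644BB.
0x020644BB = 33965243.

33965243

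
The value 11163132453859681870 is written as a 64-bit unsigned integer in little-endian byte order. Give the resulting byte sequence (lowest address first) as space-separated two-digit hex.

11163132453859681870 in hexadecimal, padded to 64 bits, is 0x9AEB69D26CF0E64E.
Split into bytes (most-significant first): 9A EB 69 D2 6C F0 E6 4E.
Little-endian stores the least-significant byte at the lowest address.
So at ascending addresses the bytes are 4E E6 F0 6C D2 69 EB 9A.

4E E6 F0 6C D2 69 EB 9A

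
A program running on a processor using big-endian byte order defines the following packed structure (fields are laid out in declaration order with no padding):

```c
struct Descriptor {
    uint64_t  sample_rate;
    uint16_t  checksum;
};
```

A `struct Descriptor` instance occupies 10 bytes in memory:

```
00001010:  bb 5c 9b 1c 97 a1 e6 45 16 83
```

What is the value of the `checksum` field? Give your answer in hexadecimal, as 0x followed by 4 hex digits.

`checksum` follows `sample_rate` (8 bytes), so it starts at byte offset 8 and occupies 2 bytes.
Bytes at offsets 8..9: 16 83.
Big-endian: lowest address holds the most-significant byte.
The bytes are already most-significant first: 0x1683.

0x1683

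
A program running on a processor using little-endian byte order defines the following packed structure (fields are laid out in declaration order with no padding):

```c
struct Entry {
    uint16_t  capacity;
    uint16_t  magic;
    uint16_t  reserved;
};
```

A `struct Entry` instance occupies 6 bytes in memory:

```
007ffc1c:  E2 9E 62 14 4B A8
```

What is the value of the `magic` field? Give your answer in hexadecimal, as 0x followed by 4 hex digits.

`magic` follows `capacity` (2 bytes), so it starts at byte offset 2 and occupies 2 bytes.
Bytes at offsets 2..3: 62 14.
Little-endian stores the least-significant byte at the lowest address.
Reassemble most-significant byte first: 14 62 → 0x1462.

0x1462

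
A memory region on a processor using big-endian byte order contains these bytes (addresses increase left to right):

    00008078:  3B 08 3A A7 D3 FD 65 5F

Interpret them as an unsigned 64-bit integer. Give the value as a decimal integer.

Big-endian stores the most-significant byte at the lowest address.
The bytes are already most-significant first: 0x3B083AA7D3FD655F.
0x3B083AA7D3FD655F = 4253714340541982047.

4253714340541982047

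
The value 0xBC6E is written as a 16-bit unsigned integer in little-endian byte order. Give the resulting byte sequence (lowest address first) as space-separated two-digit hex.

Split into bytes (most-significant first): BC 6E.
Little-endian stores the least-significant byte at the lowest address.
So at ascending addresses the bytes are 6E BC.

6E BC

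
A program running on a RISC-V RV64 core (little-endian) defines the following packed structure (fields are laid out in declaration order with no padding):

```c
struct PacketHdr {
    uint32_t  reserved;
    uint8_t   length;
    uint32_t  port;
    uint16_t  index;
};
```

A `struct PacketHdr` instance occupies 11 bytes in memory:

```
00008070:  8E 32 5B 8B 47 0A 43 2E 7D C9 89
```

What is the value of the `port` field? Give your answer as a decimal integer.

`port` follows `reserved` (4 B), `length` (1 B), so it starts at offset 4 + 1 = 5 and occupies 4 bytes.
Bytes at offsets 5..8: 0A 43 2E 7D.
In little-endian order the low byte comes first in memory.
Reassemble most-significant byte first: 7D 2E 43 0A → 0x7D2E430A.
0x7D2E430A = 2100183818.

2100183818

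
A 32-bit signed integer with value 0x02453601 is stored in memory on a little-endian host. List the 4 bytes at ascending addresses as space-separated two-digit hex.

Split into bytes (most-significant first): 02 45 36 01.
In little-endian order the low byte comes first in memory.
So at ascending addresses the bytes are 01 36 45 02.

01 36 45 02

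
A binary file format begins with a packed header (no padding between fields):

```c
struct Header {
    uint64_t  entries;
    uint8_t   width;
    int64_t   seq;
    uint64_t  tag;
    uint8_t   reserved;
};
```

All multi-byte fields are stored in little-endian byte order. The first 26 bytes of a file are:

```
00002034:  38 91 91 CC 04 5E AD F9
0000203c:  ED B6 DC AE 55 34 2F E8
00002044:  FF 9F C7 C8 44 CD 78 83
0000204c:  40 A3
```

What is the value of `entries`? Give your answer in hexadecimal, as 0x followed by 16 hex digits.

`entries` is the first field, at byte offset 0, occupying 8 bytes.
Bytes at offsets 0..7: 38 91 91 CC 04 5E AD F9.
Little-endian stores the least-significant byte at the lowest address.
Reassemble most-significant byte first: F9 AD 5E 04 CC 91 91 38 → 0xF9AD5E04CC919138.

0xF9AD5E04CC919138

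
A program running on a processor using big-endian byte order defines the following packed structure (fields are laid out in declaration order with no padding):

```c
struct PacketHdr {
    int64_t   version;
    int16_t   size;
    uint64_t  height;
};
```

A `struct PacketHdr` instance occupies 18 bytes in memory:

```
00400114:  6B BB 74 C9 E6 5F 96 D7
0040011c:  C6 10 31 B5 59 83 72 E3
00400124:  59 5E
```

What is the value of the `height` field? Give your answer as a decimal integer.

`height` follows `version` (8 B), `size` (2 B), so it starts at offset 8 + 2 = 10 and occupies 8 bytes.
Bytes at offsets 10..17: 31 B5 59 83 72 E3 59 5E.
In big-endian order the high byte comes first in memory.
The bytes are already most-significant first: 0x31B5598372E3595E.
0x31B5598372E3595E = 3581867499746187614.

3581867499746187614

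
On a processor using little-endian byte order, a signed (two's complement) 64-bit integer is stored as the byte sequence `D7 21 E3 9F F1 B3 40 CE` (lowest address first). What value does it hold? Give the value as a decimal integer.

In little-endian order the low byte comes first in memory.
Reassemble most-significant byte first: CE 40 B3 F1 9F E3 21 D7 → 0xCE40B3F19FE321D7.
Top bit is set, so as a signed 64-bit value this is 0xCE40B3F19FE321D7 − 2^64 = -3584667453035961897.

-3584667453035961897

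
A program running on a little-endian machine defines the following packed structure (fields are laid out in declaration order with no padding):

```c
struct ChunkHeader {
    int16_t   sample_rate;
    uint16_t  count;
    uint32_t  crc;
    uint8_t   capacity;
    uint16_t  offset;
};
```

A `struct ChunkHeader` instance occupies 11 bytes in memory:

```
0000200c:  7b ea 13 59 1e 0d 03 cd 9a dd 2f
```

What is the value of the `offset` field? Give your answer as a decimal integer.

`offset` follows `sample_rate` (2 B), `count` (2 B), `crc` (4 B), `capacity` (1 B), so it starts at offset 2 + 2 + 4 + 1 = 9 and occupies 2 bytes.
Bytes at offsets 9..10: DD 2F.
Little-endian: lowest address holds the least-significant byte.
Reassemble most-significant byte first: 2F DD → 0x2FDD.
0x2FDD = 12253.

12253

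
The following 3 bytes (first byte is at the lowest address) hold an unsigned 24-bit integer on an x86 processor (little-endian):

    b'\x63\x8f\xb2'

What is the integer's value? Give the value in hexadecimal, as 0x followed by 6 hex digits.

0xB28F63

In little-endian order the low byte comes first in memory.
Reassemble most-significant byte first: B2 8F 63 → 0xB28F63.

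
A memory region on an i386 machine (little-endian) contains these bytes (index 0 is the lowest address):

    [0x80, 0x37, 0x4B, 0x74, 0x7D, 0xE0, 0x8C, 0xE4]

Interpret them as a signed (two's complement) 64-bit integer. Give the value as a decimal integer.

-1977959306895870080

In little-endian order the low byte comes first in memory.
Reassemble most-significant byte first: E4 8C E0 7D 74 4B 37 80 → 0xE48CE07D744B3780.
Top bit is set, so as a signed 64-bit value this is 0xE48CE07D744B3780 − 2^64 = -1977959306895870080.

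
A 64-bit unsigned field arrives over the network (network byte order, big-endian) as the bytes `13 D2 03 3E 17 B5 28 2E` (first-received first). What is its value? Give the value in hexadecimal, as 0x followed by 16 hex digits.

In big-endian order the high byte comes first in memory.
The bytes are already most-significant first: 0x13D2033E17B5282E.

0x13D2033E17B5282E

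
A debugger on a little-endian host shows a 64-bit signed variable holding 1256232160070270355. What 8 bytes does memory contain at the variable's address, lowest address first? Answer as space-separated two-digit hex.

1256232160070270355 in hexadecimal, padded to 64 bits, is 0x116F087E6868FD93.
Split into bytes (most-significant first): 11 6F 08 7E 68 68 FD 93.
Little-endian: lowest address holds the least-significant byte.
So at ascending addresses the bytes are 93 FD 68 68 7E 08 6F 11.

93 FD 68 68 7E 08 6F 11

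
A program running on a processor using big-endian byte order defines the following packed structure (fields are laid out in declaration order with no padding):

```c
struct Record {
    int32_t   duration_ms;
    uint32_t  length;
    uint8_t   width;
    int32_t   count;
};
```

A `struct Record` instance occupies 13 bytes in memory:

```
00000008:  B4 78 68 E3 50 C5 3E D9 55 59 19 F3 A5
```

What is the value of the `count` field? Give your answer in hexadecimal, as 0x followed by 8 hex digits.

`count` follows `duration_ms` (4 B), `length` (4 B), `width` (1 B), so it starts at offset 4 + 4 + 1 = 9 and occupies 4 bytes.
Bytes at offsets 9..12: 59 19 F3 A5.
In big-endian order the high byte comes first in memory.
The bytes are already most-significant first: 0x5919F3A5.

0x5919F3A5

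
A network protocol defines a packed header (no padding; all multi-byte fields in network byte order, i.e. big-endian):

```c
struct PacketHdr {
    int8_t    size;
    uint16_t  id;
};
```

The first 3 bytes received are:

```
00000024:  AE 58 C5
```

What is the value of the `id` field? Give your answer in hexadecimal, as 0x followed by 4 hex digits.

`id` follows `size` (1 byte), so it starts at byte offset 1 and occupies 2 bytes.
Bytes at offsets 1..2: 58 C5.
In big-endian order the high byte comes first in memory.
The bytes are already most-significant first: 0x58C5.

0x58C5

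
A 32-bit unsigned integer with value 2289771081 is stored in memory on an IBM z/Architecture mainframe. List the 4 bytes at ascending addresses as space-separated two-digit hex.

88 7B 22 49

2289771081 in hexadecimal, padded to 32 bits, is 0x887B2249.
Split into bytes (most-significant first): 88 7B 22 49.
In big-endian order the high byte comes first in memory.
So the memory order matches the most-significant-first order: 88 7B 22 49.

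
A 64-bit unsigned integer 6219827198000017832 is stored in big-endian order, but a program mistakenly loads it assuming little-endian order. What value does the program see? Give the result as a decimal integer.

12155526478238536022

6219827198000017832 in 64-bit hexadecimal is 0x565143E1ED1AB1A8.
Stored big-endian, the bytes at ascending addresses are 56 51 43 E1 ED 1A B1 A8.
Read back as little-endian, the first byte is least significant, giving 0xA8B11AEDE1435156.
0xA8B11AEDE1435156 = 12155526478238536022.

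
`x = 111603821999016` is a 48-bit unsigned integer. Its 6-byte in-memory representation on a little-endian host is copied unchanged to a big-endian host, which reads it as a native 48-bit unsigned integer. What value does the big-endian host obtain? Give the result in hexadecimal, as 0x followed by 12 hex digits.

0xA8732ACA8065

111603821999016 in 48-bit hexadecimal is 0x6580CA2A73A8.
Stored little-endian, the bytes at ascending addresses are A8 73 2A CA 80 65.
Read back as big-endian, the last byte is least significant, giving 0xA8732ACA8065.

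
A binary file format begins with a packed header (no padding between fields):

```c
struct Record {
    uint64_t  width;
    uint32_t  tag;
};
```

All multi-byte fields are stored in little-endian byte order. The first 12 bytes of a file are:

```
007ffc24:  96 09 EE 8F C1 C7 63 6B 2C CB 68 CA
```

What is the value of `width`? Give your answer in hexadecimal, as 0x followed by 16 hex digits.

0x6B63C7C18FEE0996

`width` is the first field, at byte offset 0, occupying 8 bytes.
Bytes at offsets 0..7: 96 09 EE 8F C1 C7 63 6B.
Little-endian: lowest address holds the least-significant byte.
Reassemble most-significant byte first: 6B 63 C7 C1 8F EE 09 96 → 0x6B63C7C18FEE0996.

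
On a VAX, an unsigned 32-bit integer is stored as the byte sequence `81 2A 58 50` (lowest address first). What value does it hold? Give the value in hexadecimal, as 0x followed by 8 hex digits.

In little-endian order the low byte comes first in memory.
Reassemble most-significant byte first: 50 58 2A 81 → 0x50582A81.

0x50582A81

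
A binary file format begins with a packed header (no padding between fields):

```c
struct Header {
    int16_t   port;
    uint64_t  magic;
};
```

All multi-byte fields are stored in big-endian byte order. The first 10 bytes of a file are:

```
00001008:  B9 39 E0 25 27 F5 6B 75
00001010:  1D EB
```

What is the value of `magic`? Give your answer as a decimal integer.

16151359573657460203

`magic` follows `port` (2 bytes), so it starts at byte offset 2 and occupies 8 bytes.
Bytes at offsets 2..9: E0 25 27 F5 6B 75 1D EB.
Big-endian stores the most-significant byte at the lowest address.
The bytes are already most-significant first: 0xE02527F56B751DEB.
0xE02527F56B751DEB = 16151359573657460203.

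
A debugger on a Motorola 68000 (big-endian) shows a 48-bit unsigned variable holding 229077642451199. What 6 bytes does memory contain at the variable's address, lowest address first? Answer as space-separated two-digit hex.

D0 58 4B 81 18 FF

229077642451199 in hexadecimal, padded to 48 bits, is 0xD0584B8118FF.
Split into bytes (most-significant first): D0 58 4B 81 18 FF.
Big-endian: lowest address holds the most-significant byte.
So the memory order matches the most-significant-first order: D0 58 4B 81 18 FF.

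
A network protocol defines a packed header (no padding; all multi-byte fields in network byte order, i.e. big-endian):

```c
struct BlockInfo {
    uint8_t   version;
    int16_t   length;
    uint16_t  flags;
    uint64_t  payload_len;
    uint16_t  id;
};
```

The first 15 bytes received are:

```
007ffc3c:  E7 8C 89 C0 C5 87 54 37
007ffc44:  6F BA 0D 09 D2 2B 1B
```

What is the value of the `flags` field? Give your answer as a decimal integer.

49349

`flags` follows `version` (1 B), `length` (2 B), so it starts at offset 1 + 2 = 3 and occupies 2 bytes.
Bytes at offsets 3..4: C0 C5.
Big-endian: lowest address holds the most-significant byte.
The bytes are already most-significant first: 0xC0C5.
0xC0C5 = 49349.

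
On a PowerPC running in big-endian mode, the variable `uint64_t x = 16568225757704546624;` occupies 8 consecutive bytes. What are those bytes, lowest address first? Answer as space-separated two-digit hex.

E5 EE 29 8B 5E 74 E9 40

16568225757704546624 in hexadecimal, padded to 64 bits, is 0xE5EE298B5E74E940.
Split into bytes (most-significant first): E5 EE 29 8B 5E 74 E9 40.
In big-endian order the high byte comes first in memory.
So the memory order matches the most-significant-first order: E5 EE 29 8B 5E 74 E9 40.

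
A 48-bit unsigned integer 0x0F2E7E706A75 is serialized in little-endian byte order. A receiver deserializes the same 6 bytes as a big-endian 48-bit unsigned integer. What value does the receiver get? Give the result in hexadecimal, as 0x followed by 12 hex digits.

0x756A707E2E0F

Stored little-endian, the bytes at ascending addresses are 75 6A 70 7E 2E 0F.
Read back as big-endian, the last byte is least significant, giving 0x756A707E2E0F.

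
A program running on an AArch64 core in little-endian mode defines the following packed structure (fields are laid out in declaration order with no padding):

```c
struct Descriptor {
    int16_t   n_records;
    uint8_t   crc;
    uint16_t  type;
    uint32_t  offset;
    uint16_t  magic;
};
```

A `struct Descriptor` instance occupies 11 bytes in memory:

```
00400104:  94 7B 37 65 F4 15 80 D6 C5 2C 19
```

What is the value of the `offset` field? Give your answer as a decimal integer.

3319169045

`offset` follows `n_records` (2 B), `crc` (1 B), `type` (2 B), so it starts at offset 2 + 1 + 2 = 5 and occupies 4 bytes.
Bytes at offsets 5..8: 15 80 D6 C5.
Little-endian stores the least-significant byte at the lowest address.
Reassemble most-significant byte first: C5 D6 80 15 → 0xC5D68015.
0xC5D68015 = 3319169045.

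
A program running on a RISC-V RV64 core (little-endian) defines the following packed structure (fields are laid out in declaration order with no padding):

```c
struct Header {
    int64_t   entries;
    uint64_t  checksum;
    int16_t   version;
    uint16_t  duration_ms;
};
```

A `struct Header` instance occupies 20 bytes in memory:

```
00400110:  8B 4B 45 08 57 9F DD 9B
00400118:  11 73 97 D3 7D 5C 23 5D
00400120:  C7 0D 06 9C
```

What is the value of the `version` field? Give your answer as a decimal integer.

3527

`version` follows `entries` (8 B), `checksum` (8 B), so it starts at offset 8 + 8 = 16 and occupies 2 bytes.
Bytes at offsets 16..17: C7 0D.
Little-endian stores the least-significant byte at the lowest address.
Reassemble most-significant byte first: 0D C7 → 0x0DC7.
0x0DC7 = 3527.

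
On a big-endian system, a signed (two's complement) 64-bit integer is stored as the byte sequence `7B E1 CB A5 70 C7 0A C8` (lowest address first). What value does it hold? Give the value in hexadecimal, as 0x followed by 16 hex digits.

Big-endian stores the most-significant byte at the lowest address.
The bytes are already most-significant first: 0x7BE1CBA570C70AC8.

0x7BE1CBA570C70AC8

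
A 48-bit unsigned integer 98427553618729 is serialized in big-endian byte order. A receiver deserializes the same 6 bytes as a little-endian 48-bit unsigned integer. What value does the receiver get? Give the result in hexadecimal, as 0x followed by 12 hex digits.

98427553618729 in 48-bit hexadecimal is 0x5984F35E9B29.
Stored big-endian, the bytes at ascending addresses are 59 84 F3 5E 9B 29.
Read back as little-endian, the first byte is least significant, giving 0x299B5EF38459.

0x299B5EF38459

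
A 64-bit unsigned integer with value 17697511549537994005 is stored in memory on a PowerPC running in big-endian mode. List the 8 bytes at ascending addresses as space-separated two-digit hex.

F5 9A 30 FD 26 95 C5 15

17697511549537994005 in hexadecimal, padded to 64 bits, is 0xF59A30FD2695C515.
Split into bytes (most-significant first): F5 9A 30 FD 26 95 C5 15.
Big-endian stores the most-significant byte at the lowest address.
So the memory order matches the most-significant-first order: F5 9A 30 FD 26 95 C5 15.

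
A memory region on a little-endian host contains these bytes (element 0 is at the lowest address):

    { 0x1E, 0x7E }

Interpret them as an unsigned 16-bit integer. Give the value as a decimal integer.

32286

Little-endian stores the least-significant byte at the lowest address.
Reassemble most-significant byte first: 7E 1E → 0x7E1E.
0x7E1E = 32286.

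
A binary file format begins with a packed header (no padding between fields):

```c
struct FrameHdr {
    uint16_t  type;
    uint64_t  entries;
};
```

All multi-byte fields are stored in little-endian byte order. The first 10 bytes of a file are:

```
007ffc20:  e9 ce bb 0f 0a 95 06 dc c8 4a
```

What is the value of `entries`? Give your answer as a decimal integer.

`entries` follows `type` (2 bytes), so it starts at byte offset 2 and occupies 8 bytes.
Bytes at offsets 2..9: BB 0F 0A 95 06 DC C8 4A.
In little-endian order the low byte comes first in memory.
Reassemble most-significant byte first: 4A C8 DC 06 95 0A 0F BB → 0x4AC8DC06950A0FBB.
0x4AC8DC06950A0FBB = 5388798874977177531.

5388798874977177531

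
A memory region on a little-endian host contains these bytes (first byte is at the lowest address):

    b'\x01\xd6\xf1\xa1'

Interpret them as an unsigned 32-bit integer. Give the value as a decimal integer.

2716980737

Little-endian stores the least-significant byte at the lowest address.
Reassemble most-significant byte first: A1 F1 D6 01 → 0xA1F1D601.
0xA1F1D601 = 2716980737.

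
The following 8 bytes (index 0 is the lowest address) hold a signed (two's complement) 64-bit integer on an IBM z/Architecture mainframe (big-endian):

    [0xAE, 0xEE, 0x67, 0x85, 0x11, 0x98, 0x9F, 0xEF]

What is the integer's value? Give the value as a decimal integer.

Big-endian: lowest address holds the most-significant byte.
The bytes are already most-significant first: 0xAEEE678511989FEF.
Top bit is set, so as a signed 64-bit value this is 0xAEEE678511989FEF − 2^64 = -5841617845429428241.

-5841617845429428241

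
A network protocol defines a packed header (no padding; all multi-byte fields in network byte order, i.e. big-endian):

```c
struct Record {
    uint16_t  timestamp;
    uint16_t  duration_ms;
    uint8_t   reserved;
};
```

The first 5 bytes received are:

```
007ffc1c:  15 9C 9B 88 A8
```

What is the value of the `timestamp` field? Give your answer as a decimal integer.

`timestamp` is the first field, at byte offset 0, occupying 2 bytes.
Bytes at offsets 0..1: 15 9C.
In big-endian order the high byte comes first in memory.
The bytes are already most-significant first: 0x159C.
0x159C = 5532.

5532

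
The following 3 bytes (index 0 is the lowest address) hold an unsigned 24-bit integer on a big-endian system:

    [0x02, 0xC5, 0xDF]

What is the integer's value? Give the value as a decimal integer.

181727

In big-endian order the high byte comes first in memory.
The bytes are already most-significant first: 0x02C5DF.
0x02C5DF = 181727.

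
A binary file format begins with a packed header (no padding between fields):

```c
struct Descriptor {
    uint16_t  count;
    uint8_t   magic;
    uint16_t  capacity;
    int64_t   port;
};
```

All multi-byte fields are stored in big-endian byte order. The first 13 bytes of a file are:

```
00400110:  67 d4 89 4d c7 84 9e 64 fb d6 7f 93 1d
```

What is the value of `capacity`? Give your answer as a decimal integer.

19911

`capacity` follows `count` (2 B), `magic` (1 B), so it starts at offset 2 + 1 = 3 and occupies 2 bytes.
Bytes at offsets 3..4: 4D C7.
Big-endian: lowest address holds the most-significant byte.
The bytes are already most-significant first: 0x4DC7.
0x4DC7 = 19911.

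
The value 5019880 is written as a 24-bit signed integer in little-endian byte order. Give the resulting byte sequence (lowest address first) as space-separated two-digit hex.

E8 98 4C

5019880 in hexadecimal, padded to 24 bits, is 0x4C98E8.
Split into bytes (most-significant first): 4C 98 E8.
Little-endian stores the least-significant byte at the lowest address.
So at ascending addresses the bytes are E8 98 4C.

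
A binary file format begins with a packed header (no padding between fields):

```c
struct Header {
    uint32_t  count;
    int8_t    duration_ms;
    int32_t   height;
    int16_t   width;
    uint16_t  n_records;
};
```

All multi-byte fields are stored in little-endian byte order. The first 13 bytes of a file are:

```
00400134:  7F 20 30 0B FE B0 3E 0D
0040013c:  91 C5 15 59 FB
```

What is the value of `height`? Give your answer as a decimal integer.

`height` follows `count` (4 B), `duration_ms` (1 B), so it starts at offset 4 + 1 = 5 and occupies 4 bytes.
Bytes at offsets 5..8: B0 3E 0D 91.
Little-endian stores the least-significant byte at the lowest address.
Reassemble most-significant byte first: 91 0D 3E B0 → 0x910D3EB0.
Top bit is set, so as a signed 32-bit value this is 0x910D3EB0 − 2^32 = -1861402960.

-1861402960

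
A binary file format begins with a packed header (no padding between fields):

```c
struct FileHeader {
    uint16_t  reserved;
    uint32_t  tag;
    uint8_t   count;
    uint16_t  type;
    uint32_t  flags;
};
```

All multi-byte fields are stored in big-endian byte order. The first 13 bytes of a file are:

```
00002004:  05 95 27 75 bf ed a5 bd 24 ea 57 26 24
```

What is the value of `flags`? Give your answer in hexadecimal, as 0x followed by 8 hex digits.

0xEA572624

`flags` follows `reserved` (2 B), `tag` (4 B), `count` (1 B), `type` (2 B), so it starts at offset 2 + 4 + 1 + 2 = 9 and occupies 4 bytes.
Bytes at offsets 9..12: EA 57 26 24.
In big-endian order the high byte comes first in memory.
The bytes are already most-significant first: 0xEA572624.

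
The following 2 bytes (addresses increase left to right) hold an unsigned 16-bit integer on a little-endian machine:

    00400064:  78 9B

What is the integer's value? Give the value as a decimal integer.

Little-endian stores the least-significant byte at the lowest address.
Reassemble most-significant byte first: 9B 78 → 0x9B78.
0x9B78 = 39800.

39800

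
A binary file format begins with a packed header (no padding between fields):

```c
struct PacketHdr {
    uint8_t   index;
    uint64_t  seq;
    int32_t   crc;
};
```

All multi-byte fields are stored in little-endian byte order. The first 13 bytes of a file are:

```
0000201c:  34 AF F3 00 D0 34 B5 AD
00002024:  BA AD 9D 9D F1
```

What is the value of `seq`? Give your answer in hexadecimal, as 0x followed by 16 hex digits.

`seq` follows `index` (1 byte), so it starts at byte offset 1 and occupies 8 bytes.
Bytes at offsets 1..8: AF F3 00 D0 34 B5 AD BA.
In little-endian order the low byte comes first in memory.
Reassemble most-significant byte first: BA AD B5 34 D0 00 F3 AF → 0xBAADB534D000F3AF.

0xBAADB534D000F3AF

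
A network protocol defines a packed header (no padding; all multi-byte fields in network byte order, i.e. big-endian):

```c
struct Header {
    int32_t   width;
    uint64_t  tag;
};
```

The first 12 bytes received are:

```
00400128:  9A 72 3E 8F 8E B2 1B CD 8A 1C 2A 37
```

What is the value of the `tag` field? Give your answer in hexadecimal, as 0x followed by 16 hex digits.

0x8EB21BCD8A1C2A37

`tag` follows `width` (4 bytes), so it starts at byte offset 4 and occupies 8 bytes.
Bytes at offsets 4..11: 8E B2 1B CD 8A 1C 2A 37.
Big-endian stores the most-significant byte at the lowest address.
The bytes are already most-significant first: 0x8EB21BCD8A1C2A37.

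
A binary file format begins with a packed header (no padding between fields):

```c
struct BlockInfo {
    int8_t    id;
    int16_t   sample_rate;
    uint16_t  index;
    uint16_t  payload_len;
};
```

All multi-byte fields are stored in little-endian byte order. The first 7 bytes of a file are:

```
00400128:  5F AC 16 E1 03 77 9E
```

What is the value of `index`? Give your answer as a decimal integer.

993

`index` follows `id` (1 B), `sample_rate` (2 B), so it starts at offset 1 + 2 = 3 and occupies 2 bytes.
Bytes at offsets 3..4: E1 03.
Little-endian: lowest address holds the least-significant byte.
Reassemble most-significant byte first: 03 E1 → 0x03E1.
0x03E1 = 993.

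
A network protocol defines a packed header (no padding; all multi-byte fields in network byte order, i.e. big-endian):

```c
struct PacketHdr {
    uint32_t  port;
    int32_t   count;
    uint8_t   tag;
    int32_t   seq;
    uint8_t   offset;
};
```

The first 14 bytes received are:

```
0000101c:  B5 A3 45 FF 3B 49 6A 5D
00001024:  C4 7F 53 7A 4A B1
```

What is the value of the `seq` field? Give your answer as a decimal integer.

`seq` follows `port` (4 B), `count` (4 B), `tag` (1 B), so it starts at offset 4 + 4 + 1 = 9 and occupies 4 bytes.
Bytes at offsets 9..12: 7F 53 7A 4A.
Big-endian: lowest address holds the most-significant byte.
The bytes are already most-significant first: 0x7F537A4A.
0x7F537A4A = 2136177226.

2136177226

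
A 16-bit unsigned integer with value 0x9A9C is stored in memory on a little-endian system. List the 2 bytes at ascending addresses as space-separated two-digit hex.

Split into bytes (most-significant first): 9A 9C.
In little-endian order the low byte comes first in memory.
So at ascending addresses the bytes are 9C 9A.

9C 9A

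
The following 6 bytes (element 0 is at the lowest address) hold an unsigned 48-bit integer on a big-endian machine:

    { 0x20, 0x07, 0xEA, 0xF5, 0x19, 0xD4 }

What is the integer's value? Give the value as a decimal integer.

35218378791380

Big-endian stores the most-significant byte at the lowest address.
The bytes are already most-significant first: 0x2007EAF519D4.
0x2007EAF519D4 = 35218378791380.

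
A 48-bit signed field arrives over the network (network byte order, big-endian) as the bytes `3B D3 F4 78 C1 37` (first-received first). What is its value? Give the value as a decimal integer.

65781525692727

Big-endian stores the most-significant byte at the lowest address.
The bytes are already most-significant first: 0x3BD3F478C137.
0x3BD3F478C137 = 65781525692727.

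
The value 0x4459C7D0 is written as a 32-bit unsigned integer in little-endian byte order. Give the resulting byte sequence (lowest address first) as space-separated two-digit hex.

Split into bytes (most-significant first): 44 59 C7 D0.
Little-endian stores the least-significant byte at the lowest address.
So at ascending addresses the bytes are D0 C7 59 44.

D0 C7 59 44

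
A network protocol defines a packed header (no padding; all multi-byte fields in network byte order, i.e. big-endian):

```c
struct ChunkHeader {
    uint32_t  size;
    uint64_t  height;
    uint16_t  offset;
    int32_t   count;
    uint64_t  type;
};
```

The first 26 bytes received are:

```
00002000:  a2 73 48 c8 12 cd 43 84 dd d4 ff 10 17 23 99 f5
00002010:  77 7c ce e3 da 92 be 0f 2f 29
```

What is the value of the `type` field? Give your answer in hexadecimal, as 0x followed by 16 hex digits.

0xCEE3DA92BE0F2F29

`type` follows `size` (4 B), `height` (8 B), `offset` (2 B), `count` (4 B), so it starts at offset 4 + 8 + 2 + 4 = 18 and occupies 8 bytes.
Bytes at offsets 18..25: CE E3 DA 92 BE 0F 2F 29.
Big-endian: lowest address holds the most-significant byte.
The bytes are already most-significant first: 0xCEE3DA92BE0F2F29.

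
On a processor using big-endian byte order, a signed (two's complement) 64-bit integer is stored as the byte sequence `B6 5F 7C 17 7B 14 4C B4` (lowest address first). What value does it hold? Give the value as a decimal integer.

-5305385395728134988

Big-endian stores the most-significant byte at the lowest address.
The bytes are already most-significant first: 0xB65F7C177B144CB4.
Top bit is set, so as a signed 64-bit value this is 0xB65F7C177B144CB4 − 2^64 = -5305385395728134988.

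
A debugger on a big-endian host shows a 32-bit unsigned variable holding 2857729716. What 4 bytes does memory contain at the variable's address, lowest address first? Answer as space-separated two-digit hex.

2857729716 in hexadecimal, padded to 32 bits, is 0xAA557EB4.
Split into bytes (most-significant first): AA 55 7E B4.
Big-endian stores the most-significant byte at the lowest address.
So the memory order matches the most-significant-first order: AA 55 7E B4.

AA 55 7E B4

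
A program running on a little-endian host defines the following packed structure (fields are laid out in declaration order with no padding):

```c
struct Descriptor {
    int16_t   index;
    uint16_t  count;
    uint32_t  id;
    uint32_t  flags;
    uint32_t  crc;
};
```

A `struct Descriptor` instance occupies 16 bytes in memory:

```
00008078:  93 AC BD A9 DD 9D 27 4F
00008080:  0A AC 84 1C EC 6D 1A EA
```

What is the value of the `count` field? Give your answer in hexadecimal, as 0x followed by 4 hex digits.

`count` follows `index` (2 bytes), so it starts at byte offset 2 and occupies 2 bytes.
Bytes at offsets 2..3: BD A9.
In little-endian order the low byte comes first in memory.
Reassemble most-significant byte first: A9 BD → 0xA9BD.

0xA9BD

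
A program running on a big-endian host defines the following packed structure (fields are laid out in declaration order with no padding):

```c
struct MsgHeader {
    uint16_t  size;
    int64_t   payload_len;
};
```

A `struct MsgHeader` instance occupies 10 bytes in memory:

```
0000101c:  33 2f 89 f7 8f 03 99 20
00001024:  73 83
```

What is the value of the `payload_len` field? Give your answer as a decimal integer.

-8505172125649177725

`payload_len` follows `size` (2 bytes), so it starts at byte offset 2 and occupies 8 bytes.
Bytes at offsets 2..9: 89 F7 8F 03 99 20 73 83.
In big-endian order the high byte comes first in memory.
The bytes are already most-significant first: 0x89F78F0399207383.
Top bit is set, so as a signed 64-bit value this is 0x89F78F0399207383 − 2^64 = -8505172125649177725.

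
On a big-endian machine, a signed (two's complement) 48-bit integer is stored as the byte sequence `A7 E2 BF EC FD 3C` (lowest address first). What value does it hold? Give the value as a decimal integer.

-96882652283588

In big-endian order the high byte comes first in memory.
The bytes are already most-significant first: 0xA7E2BFECFD3C.
Top bit is set, so as a signed 48-bit value this is 0xA7E2BFECFD3C − 2^48 = -96882652283588.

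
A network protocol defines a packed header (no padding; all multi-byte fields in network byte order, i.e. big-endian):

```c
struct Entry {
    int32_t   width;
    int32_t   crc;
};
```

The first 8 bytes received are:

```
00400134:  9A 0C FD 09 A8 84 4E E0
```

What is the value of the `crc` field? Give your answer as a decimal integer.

-1467724064

`crc` follows `width` (4 bytes), so it starts at byte offset 4 and occupies 4 bytes.
Bytes at offsets 4..7: A8 84 4E E0.
Big-endian stores the most-significant byte at the lowest address.
The bytes are already most-significant first: 0xA8844EE0.
Top bit is set, so as a signed 32-bit value this is 0xA8844EE0 − 2^32 = -1467724064.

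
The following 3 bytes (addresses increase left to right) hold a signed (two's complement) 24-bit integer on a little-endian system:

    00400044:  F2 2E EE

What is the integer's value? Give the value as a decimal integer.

Little-endian: lowest address holds the least-significant byte.
Reassemble most-significant byte first: EE 2E F2 → 0xEE2EF2.
Top bit is set, so as a signed 24-bit value this is 0xEE2EF2 − 2^24 = -1167630.

-1167630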